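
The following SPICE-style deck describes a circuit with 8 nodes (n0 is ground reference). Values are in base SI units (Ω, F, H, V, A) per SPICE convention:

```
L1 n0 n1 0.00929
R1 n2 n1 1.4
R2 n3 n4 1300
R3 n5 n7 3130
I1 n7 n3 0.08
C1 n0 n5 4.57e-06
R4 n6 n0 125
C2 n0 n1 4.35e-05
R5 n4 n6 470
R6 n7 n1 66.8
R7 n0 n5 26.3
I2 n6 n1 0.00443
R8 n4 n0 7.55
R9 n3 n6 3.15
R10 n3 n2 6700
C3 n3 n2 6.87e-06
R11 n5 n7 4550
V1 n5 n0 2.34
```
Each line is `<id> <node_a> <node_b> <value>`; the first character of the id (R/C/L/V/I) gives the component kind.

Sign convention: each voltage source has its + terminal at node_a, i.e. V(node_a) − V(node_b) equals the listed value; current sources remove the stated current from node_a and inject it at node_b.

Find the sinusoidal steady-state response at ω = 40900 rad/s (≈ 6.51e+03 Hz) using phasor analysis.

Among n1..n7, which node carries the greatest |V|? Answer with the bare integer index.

7

Element admittances at ω=40900 rad/s:
  Y(L1) = 0.000-0.002632j S between n0,n1
  Y(R1) = 0.7143+0.000j S between n2,n1
  Y(R2) = 0.0007692+0.000j S between n3,n4
  Y(R3) = 0.0003195+0.000j S between n5,n7
  I1: injects 0.08 A into n3 (from n7)
  Y(C1) = 0.000+0.1869j S between n0,n5
  Y(R4) = 0.008000+0.000j S between n6,n0
  Y(C2) = 0.000+1.779j S between n0,n1
  Y(R5) = 0.002128+0.000j S between n4,n6
  Y(R6) = 0.01497+0.000j S between n7,n1
  Y(R7) = 0.03802+0.000j S between n0,n5
  I2: injects 0.00443 A into n1 (from n6)
  Y(R8) = 0.1325+0.000j S between n4,n0
  Y(R9) = 0.3175+0.000j S between n3,n6
  Y(R10) = 0.0001493+0.000j S between n3,n2
  Y(C3) = 0.000+0.2810j S between n3,n2
  Y(R11) = 0.0002198+0.000j S between n5,n7
  V1: constraint V(n5)−V(n0) = 2.34
Assemble and solve the 8×8 MNA system:
  V(n1)=0.001558-0.001642j  V(n2)=0.1058+0.002232j  V(n3)=0.1158-0.2629j  V(n4)=0.002210-0.005499j  V(n5)=2.340+0.000j  V(n6)=0.09874-0.2548j  V(n7)=-5.075-0.001584j
  i(V1)=-0.09297-0.4374j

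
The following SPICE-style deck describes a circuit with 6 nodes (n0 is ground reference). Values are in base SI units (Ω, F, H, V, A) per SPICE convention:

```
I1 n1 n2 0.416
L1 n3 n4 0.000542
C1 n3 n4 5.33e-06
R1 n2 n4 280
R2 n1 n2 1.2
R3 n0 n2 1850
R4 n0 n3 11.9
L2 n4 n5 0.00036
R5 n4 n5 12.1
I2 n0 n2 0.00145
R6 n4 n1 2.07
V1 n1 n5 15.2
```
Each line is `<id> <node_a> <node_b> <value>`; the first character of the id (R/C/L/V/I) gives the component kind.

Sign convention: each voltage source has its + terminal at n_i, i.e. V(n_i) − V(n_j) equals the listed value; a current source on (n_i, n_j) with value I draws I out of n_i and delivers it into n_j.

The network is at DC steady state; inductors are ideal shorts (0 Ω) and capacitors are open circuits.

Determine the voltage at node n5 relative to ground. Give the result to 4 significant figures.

-0.08271 V

Element admittances at DC:
  I1: injects 0.416 A into n2 (from n1)
  L1: short n3↔n4 (DC inductor)
  Y(C1) = 0.000 S between n3,n4
  Y(R1) = 0.003571 S between n2,n4
  Y(R2) = 0.8333 S between n1,n2
  Y(R3) = 0.0005405 S between n0,n2
  Y(R4) = 0.08403 S between n0,n3
  L2: short n4↔n5 (DC inductor)
  Y(R5) = 0.08264 S between n4,n5
  I2: injects 0.00145 A into n2 (from n0)
  Y(R6) = 0.4831 S between n4,n1
  V1: constraint V(n1)−V(n5) = 15.2
Assemble and solve the 8×8 MNA system:
  V(n1)=15.12  V(n2)=15.54  V(n3)=-0.08271  V(n4)=-0.08271  V(n5)=-0.08271
  i(L1)=0.006951  i(L2)=7.406  i(V1)=-7.406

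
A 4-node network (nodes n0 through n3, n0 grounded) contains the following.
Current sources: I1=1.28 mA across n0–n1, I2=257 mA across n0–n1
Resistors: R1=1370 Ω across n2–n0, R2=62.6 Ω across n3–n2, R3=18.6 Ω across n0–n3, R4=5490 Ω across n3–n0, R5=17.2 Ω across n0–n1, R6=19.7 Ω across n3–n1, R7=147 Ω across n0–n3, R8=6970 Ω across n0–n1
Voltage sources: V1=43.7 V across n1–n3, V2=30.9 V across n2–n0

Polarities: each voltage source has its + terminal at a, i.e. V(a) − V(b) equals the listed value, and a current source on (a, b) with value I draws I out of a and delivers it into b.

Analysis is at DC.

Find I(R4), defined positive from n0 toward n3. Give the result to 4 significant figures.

0.002422 A

Apply KCL at each of the 3 non-ground nodes and solve the resulting linear system.
Node n1: branches {I1, R5, R6, I2, R8, V1} → V_1 = 30.40
Node n2: branches {R1, R2, V2} → V_2 = 30.90
Node n3: branches {R2, R3, R4, R6, R7, V1} → V_3 = -13.30
Source currents: i(V1)=-3.732, i(V2)=-0.7286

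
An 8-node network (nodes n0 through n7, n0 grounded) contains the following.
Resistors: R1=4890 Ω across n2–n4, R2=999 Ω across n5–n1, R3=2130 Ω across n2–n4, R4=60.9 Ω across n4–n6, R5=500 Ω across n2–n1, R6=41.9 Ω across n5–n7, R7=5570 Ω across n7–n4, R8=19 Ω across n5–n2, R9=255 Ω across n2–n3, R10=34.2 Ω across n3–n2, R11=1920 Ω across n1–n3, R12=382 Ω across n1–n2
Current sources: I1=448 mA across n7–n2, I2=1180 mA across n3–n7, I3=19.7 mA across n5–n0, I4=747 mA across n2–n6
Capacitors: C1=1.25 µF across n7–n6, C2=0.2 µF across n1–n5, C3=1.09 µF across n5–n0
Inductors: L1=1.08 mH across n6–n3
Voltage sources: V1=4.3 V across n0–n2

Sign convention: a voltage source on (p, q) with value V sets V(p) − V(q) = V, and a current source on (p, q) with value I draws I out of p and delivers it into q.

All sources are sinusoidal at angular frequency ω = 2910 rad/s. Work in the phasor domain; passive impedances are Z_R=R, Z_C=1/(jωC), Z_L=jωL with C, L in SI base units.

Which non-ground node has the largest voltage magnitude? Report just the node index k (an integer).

7

Element admittances at ω=2910 rad/s:
  Y(R1) = 0.0002045+0.000j S between n2,n4
  Y(R2) = 0.001001+0.000j S between n5,n1
  I1: injects 0.448 A into n2 (from n7)
  Y(R3) = 0.0004695+0.000j S between n2,n4
  Y(R4) = 0.01642+0.000j S between n4,n6
  Y(R5) = 0.002000+0.000j S between n2,n1
  Y(R6) = 0.02387+0.000j S between n5,n7
  Y(R7) = 0.0001795+0.000j S between n7,n4
  Y(C1) = 0.000+0.003638j S between n7,n6
  Y(R8) = 0.05263+0.000j S between n5,n2
  Y(R9) = 0.003922+0.000j S between n2,n3
  Y(R10) = 0.02924+0.000j S between n3,n2
  Y(C2) = 0.000+0.0005820j S between n1,n5
  I2: injects 1.18 A into n7 (from n3)
  Y(R11) = 0.0005208+0.000j S between n1,n3
  I3: injects 0.0197 A into n0 (from n5)
  Y(C3) = 0.000+0.003172j S between n5,n0
  Y(R12) = 0.002618+0.000j S between n1,n2
  I4: injects 0.747 A into n6 (from n2)
  Y(L1) = 0.000-0.3182j S between n6,n3
  V1: constraint V(n0)−V(n2) = 4.3
Assemble and solve the 8×8 MNA system:
  V(n1)=-2.851+0.7700j  V(n2)=-4.300+0.000j  V(n3)=-14.62+5.149j  V(n4)=-14.22+7.262j  V(n5)=7.274-3.843j  V(n6)=-15.16+7.763j  V(n7)=34.67-11.30j
  i(V1)=0.03189+0.02307j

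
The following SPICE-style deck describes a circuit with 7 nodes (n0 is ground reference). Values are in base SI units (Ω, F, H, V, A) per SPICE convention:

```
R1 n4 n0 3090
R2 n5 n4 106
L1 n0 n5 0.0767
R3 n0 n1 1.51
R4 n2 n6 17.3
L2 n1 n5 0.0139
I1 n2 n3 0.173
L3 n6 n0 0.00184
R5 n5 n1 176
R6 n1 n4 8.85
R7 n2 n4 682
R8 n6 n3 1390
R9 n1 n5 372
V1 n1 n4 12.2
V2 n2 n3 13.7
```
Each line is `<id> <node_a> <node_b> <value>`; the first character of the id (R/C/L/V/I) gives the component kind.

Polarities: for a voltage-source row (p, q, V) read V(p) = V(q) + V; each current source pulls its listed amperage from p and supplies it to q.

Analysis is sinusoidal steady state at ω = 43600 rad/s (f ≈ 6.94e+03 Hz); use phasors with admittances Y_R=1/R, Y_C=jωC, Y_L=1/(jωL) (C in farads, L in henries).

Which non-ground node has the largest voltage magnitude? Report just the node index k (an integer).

Element admittances at ω=43600 rad/s:
  Y(R1) = 0.0003236+0.000j S between n4,n0
  Y(R2) = 0.009434+0.000j S between n5,n4
  Y(L1) = 0.000-0.0002990j S between n0,n5
  Y(R3) = 0.6623+0.000j S between n0,n1
  Y(R4) = 0.05780+0.000j S between n2,n6
  Y(L2) = 0.000-0.001650j S between n1,n5
  I1: injects 0.173 A into n3 (from n2)
  Y(L3) = 0.000-0.01247j S between n6,n0
  Y(R5) = 0.005682+0.000j S between n5,n1
  Y(R6) = 0.1130+0.000j S between n1,n4
  Y(R7) = 0.001466+0.000j S between n2,n4
  Y(R8) = 0.0007194+0.000j S between n6,n3
  Y(R9) = 0.002688+0.000j S between n1,n5
  V1: constraint V(n1)−V(n4) = 12.2
  V2: constraint V(n2)−V(n3) = 13.7
Assemble and solve the 8×8 MNA system:
  V(n1)=0.03256-0.005872j  V(n2)=-0.2889-1.363j  V(n3)=-13.99-1.363j  V(n4)=-12.17-0.005872j  V(n5)=-6.355-0.7046j  V(n6)=-0.1597-1.397j
  i(V1)=-1.455+0.008581j  i(V2)=-0.1829+2.447e-05j

3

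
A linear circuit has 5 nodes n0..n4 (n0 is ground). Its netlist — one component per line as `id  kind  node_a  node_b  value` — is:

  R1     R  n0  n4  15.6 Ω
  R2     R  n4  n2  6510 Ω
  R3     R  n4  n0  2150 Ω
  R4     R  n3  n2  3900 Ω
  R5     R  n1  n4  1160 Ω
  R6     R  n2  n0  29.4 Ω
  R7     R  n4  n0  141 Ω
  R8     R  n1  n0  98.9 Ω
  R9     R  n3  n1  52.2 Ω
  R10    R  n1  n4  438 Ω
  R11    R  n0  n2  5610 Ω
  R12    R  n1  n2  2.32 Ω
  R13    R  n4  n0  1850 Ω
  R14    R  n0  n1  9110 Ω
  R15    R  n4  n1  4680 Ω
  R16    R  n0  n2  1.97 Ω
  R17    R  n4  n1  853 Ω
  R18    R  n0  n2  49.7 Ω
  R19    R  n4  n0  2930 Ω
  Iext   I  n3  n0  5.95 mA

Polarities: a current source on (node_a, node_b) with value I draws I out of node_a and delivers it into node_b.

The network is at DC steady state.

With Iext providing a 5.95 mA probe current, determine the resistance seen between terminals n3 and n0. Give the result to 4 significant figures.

R_eq = 55.32 Ω

Apply KCL at each of the 4 non-ground nodes and solve the resulting linear system.
Node n1: branches {R5, R8, R9, R10, R12, R14, R15, R17} → V_1 = -0.02284
Node n2: branches {R2, R4, R6, R11, R12, R16, R18} → V_2 = -0.009997
Node n3: branches {R4, R9, Iext} → V_3 = -0.3292
Node n4: branches {R1, R2, R3, R5, R7, R10, R13, R15, R17, R19} → V_4 = -0.001360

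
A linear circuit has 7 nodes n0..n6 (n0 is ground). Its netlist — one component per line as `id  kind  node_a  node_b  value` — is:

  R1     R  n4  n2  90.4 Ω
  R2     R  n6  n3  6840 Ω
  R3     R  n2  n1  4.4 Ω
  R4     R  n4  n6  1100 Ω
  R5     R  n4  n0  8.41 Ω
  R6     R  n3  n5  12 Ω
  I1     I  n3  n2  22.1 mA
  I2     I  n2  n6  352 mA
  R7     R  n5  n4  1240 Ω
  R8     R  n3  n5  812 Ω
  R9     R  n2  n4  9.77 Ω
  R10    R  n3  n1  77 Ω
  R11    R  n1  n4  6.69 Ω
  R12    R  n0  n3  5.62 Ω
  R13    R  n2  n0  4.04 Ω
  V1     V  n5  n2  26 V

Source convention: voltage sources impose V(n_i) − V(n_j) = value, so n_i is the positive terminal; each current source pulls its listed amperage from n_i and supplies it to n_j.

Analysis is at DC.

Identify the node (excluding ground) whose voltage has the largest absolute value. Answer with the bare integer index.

Apply KCL at each of the 6 non-ground nodes and solve the resulting linear system.
Node n1: branches {R3, R10, R11} → V_1 = -2.728
Node n2: branches {R1, R3, I1, I2, R9, R13, V1} → V_2 = -4.111
Node n3: branches {R2, R6, I1, R8, R10, R12} → V_3 = 6.684
Node n4: branches {R1, R4, R5, R7, R9, R11} → V_4 = -1.443
Node n5: branches {R6, R7, R8, V1} → V_5 = 21.89
Node n6: branches {R2, R4, I2} → V_6 = 333.2
Source currents: i(V1)=-1.305

6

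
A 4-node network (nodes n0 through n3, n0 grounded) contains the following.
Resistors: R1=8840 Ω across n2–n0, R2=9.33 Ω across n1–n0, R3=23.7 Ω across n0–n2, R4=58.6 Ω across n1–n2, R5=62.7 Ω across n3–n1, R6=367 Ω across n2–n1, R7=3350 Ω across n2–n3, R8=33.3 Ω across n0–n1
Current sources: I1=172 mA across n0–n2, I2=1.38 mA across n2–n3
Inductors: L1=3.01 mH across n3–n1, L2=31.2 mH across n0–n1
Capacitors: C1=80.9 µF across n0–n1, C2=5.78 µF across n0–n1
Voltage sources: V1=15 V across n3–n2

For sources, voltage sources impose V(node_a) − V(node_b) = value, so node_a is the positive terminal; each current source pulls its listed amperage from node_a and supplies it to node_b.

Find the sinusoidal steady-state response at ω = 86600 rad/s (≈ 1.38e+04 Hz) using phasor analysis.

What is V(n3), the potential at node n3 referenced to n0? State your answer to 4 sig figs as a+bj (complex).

14.10+0.6805j V

Apply KCL at each of the 3 non-ground nodes and solve the resulting linear system.
Node n1: branches {R2, L1, C1, R4, R5, R6, C2, L2, R8} → V_1 = -0.003323-0.02804j
Node n2: branches {R1, I1, R3, R4, R6, I2, R7, V1} → V_2 = -0.8978+0.6805j
Node n3: branches {L1, R5, I2, R7, V1} → V_3 = 14.10+0.6805j
Source currents: i(V1)=-0.2308+0.04281j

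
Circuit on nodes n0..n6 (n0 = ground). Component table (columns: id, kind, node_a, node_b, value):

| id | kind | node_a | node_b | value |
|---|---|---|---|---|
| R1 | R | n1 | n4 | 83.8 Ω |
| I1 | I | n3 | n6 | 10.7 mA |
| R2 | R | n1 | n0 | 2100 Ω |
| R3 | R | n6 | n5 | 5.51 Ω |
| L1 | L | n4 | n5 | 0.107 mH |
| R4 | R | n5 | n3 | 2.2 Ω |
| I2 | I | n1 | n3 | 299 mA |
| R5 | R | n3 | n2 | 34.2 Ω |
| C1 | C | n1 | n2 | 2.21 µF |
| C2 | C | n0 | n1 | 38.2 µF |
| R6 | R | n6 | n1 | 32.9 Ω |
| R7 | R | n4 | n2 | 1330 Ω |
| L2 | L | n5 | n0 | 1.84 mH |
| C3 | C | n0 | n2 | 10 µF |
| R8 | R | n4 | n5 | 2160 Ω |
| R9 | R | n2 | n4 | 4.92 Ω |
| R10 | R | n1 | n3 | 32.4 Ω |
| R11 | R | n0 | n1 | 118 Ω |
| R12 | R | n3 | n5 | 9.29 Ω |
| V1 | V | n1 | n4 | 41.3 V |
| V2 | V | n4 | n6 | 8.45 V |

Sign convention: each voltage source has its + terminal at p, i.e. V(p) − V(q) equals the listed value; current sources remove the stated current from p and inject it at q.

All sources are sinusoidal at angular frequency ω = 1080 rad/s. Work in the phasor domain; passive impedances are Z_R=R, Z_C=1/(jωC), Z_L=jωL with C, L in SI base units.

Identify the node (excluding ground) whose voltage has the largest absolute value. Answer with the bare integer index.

1

MNA unknowns: 6 node voltages V₁..V_6 plus 2 source currents (V1, V2)
R1: Y=0.01193+0.000j on G[1,4]
I1: z[3]−=0.0107, z[6]+=0.0107
R2: Y=0.0004762+0.000j on G[1,0]
R3: Y=0.1815+0.000j on G[6,5]
L1: Y=0.000-8.654j on G[4,5]
R4: Y=0.4545+0.000j on G[5,3]
I2: z[1]−=0.299, z[3]+=0.299
R5: Y=0.02924+0.000j on G[3,2]
C1: Y=0.000+0.002387j on G[1,2]
C2: Y=0.000+0.04126j on G[0,1]
R6: Y=0.03040+0.000j on G[6,1]
R7: Y=0.0007519+0.000j on G[4,2]
L2: Y=0.000-0.5032j on G[5,0]
C3: Y=0.000+0.01080j on G[0,2]
R8: Y=0.0004630+0.000j on G[4,5]
R9: Y=0.2033+0.000j on G[2,4]
R10: Y=0.03086+0.000j on G[1,3]
R11: Y=0.008475+0.000j on G[0,1]
R12: Y=0.1076+0.000j on G[3,5]
V1: row V1−V4=41.3, i_V1 at 1,4
V2: row V4−V6=8.45, i_V2 at 4,6
solve → V1=45.31-0.9436j, V2=4.270-0.7149j, V3=6.335-0.8922j, V4=4.009-0.9436j, V5=3.789-0.8986j, V6=-4.441-0.9436j
aux → i_V1=-3.952-1.957j, i_V2=-3.017-0.008169j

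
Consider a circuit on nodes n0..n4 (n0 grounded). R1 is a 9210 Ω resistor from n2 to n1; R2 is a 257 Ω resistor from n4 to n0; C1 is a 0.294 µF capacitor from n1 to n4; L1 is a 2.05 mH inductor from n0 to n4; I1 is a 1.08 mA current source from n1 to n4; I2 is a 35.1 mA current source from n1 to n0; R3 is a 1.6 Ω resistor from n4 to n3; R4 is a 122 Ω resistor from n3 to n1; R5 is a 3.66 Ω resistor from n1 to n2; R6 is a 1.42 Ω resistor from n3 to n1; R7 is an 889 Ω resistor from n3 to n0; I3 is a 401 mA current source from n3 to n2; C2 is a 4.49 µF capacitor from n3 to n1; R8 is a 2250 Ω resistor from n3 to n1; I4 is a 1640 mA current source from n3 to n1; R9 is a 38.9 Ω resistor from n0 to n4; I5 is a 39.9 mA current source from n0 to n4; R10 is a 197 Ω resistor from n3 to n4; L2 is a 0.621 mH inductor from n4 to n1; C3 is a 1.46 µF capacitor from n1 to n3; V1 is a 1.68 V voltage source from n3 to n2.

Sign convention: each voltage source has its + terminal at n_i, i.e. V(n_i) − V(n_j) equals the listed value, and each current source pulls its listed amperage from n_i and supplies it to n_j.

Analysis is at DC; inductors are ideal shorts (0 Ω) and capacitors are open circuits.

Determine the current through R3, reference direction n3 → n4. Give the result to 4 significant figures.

Apply KCL at each of the 4 non-ground nodes and solve the resulting linear system.
Node n1: branches {R1, C1, I1, I2, R4, R5, R6, C2, R8, I4, L2, C3} → V_1 = 0.000
Node n2: branches {R1, R5, I3, V1} → V_2 = -2.410
Node n3: branches {R3, R4, R6, R7, I3, C2, R8, I4, R10, C3, V1} → V_3 = -0.7301
Node n4: branches {R2, C1, L1, I1, R3, R9, I5, R10, L2} → V_4 = 0.000
Source currents: i(L1)=-0.005621, i(L2)=-0.4246, i(V1)=-1.060

-0.4563 A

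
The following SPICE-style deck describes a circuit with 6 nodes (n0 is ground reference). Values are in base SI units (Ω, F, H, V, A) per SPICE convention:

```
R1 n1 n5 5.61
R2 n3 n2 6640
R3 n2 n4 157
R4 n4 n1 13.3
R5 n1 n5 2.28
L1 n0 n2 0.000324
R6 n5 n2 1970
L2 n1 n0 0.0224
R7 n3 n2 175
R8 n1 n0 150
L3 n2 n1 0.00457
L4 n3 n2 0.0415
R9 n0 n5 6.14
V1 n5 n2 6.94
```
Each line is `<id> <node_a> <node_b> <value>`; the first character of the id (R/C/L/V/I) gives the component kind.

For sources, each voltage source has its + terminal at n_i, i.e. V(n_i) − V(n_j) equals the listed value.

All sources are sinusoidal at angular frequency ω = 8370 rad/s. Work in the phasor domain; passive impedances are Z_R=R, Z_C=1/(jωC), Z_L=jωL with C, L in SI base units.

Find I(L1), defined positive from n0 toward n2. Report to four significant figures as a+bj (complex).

0.9505-0.4643j A

Element admittances at ω=8370 rad/s:
  Y(R1) = 0.1783+0.000j S between n1,n5
  Y(R2) = 0.0001506+0.000j S between n3,n2
  Y(R3) = 0.006369+0.000j S between n2,n4
  Y(R4) = 0.07519+0.000j S between n4,n1
  Y(R5) = 0.4386+0.000j S between n1,n5
  Y(L1) = 0.000-0.3687j S between n0,n2
  Y(R6) = 0.0005076+0.000j S between n5,n2
  Y(L2) = 0.000-0.005334j S between n1,n0
  Y(R7) = 0.005714+0.000j S between n3,n2
  Y(R8) = 0.006667+0.000j S between n1,n0
  Y(L3) = 0.000-0.02614j S between n2,n1
  Y(L4) = 0.000-0.002879j S between n3,n2
  Y(R9) = 0.1629+0.000j S between n0,n5
  V1: constraint V(n5)−V(n2) = 6.94
Assemble and solve the 6×6 MNA system:
  V(n1)=5.560-2.220j  V(n2)=-1.259-2.578j  V(n3)=-1.259-2.578j  V(n4)=5.027-2.248j  V(n5)=5.681-2.578j
  i(V1)=-1.003+0.6404j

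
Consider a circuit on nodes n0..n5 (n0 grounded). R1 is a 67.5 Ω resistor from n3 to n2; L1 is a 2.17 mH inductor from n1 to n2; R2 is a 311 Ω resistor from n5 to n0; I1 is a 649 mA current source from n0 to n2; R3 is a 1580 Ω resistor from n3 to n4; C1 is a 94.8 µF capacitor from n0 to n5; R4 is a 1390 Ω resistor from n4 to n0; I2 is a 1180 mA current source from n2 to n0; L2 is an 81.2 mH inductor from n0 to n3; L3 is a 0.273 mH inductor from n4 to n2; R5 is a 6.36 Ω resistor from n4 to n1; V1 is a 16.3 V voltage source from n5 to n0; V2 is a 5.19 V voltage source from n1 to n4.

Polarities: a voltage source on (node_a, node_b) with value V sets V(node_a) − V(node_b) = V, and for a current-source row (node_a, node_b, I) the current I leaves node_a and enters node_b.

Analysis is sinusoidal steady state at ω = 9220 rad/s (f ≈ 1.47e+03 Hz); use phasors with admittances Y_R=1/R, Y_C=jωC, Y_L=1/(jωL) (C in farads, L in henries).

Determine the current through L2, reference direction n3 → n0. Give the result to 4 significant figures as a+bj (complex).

Apply KCL at each of the 5 non-ground nodes and solve the resulting linear system.
Node n1: branches {L1, R5, V2} → V_1 = -175.9-286.3j
Node n2: branches {R1, L1, I1, I2, L3} → V_2 = -180.1-286.7j
Node n3: branches {R1, R3, L2} → V_3 = -154.2-300.0j
Node n4: branches {R3, R4, L3, R5, V2} → V_4 = -181.1-286.3j
Node n5: branches {R2, C1, V1} → V_5 = 16.30+0.000j
Source currents: i(V1)=-0.05241-14.25j, i(V2)=-0.8325+0.2084j

-0.4007+0.2060j A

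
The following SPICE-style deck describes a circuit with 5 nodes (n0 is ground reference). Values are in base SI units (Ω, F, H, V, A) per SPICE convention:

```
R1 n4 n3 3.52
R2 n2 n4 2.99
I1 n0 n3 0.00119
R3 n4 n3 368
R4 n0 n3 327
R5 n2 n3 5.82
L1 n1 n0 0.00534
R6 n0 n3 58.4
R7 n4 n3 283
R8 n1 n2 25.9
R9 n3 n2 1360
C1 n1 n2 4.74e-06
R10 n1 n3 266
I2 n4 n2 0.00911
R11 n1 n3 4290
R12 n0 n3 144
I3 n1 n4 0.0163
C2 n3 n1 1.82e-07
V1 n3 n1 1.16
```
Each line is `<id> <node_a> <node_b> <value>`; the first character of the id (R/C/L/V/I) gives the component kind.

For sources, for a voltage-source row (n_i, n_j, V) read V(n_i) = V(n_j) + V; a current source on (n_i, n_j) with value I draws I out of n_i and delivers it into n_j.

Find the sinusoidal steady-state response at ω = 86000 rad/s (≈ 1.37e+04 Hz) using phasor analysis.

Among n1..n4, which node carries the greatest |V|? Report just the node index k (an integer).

Element admittances at ω=86000 rad/s:
  Y(R1) = 0.2841+0.000j S between n4,n3
  Y(R2) = 0.3344+0.000j S between n2,n4
  I1: injects 0.00119 A into n3 (from n0)
  Y(R3) = 0.002717+0.000j S between n4,n3
  Y(R4) = 0.003058+0.000j S between n0,n3
  Y(R5) = 0.1718+0.000j S between n2,n3
  Y(L1) = 0.000-0.002178j S between n1,n0
  Y(R6) = 0.01712+0.000j S between n0,n3
  Y(R7) = 0.003534+0.000j S between n4,n3
  Y(R8) = 0.03861+0.000j S between n1,n2
  Y(R9) = 0.0007353+0.000j S between n3,n2
  Y(C1) = 0.000+0.4076j S between n1,n2
  Y(R10) = 0.003759+0.000j S between n1,n3
  I2: injects 0.00911 A into n2 (from n4)
  Y(R11) = 0.0002331+0.000j S between n1,n3
  Y(R12) = 0.006944+0.000j S between n0,n3
  I3: injects 0.0163 A into n4 (from n1)
  Y(C2) = 0.000+0.01565j S between n3,n1
  V1: constraint V(n3)−V(n1) = 1.16
Assemble and solve the 5×5 MNA system:
  V(n1)=-1.109-0.08902j  V(n2)=-0.6291-0.6226j  V(n3)=0.05102-0.08902j  V(n4)=-0.3016-0.3746j
  i(V1)=-0.2246-0.1907j

1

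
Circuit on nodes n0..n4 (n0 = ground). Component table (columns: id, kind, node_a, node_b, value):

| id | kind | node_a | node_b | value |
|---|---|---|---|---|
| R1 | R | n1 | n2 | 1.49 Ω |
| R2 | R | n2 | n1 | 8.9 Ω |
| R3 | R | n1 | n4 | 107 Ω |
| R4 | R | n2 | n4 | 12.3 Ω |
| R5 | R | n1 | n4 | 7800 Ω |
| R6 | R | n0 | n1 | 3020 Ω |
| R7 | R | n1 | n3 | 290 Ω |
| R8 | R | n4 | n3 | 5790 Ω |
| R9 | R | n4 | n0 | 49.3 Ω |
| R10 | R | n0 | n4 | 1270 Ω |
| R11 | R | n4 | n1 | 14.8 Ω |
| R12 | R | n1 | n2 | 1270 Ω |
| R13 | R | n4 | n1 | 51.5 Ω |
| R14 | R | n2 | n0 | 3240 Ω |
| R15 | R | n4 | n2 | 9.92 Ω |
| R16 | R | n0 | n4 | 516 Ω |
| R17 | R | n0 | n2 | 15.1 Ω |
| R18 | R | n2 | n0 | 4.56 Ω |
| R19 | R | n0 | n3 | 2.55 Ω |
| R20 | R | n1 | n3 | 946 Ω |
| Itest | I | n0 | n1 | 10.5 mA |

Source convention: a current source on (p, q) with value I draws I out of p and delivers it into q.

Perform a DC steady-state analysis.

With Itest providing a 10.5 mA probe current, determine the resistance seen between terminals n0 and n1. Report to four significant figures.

Element admittances at DC:
  Y(R1) = 0.6711 S between n1,n2
  Y(R2) = 0.1124 S between n2,n1
  Y(R3) = 0.009346 S between n1,n4
  Y(R4) = 0.08130 S between n2,n4
  Y(R5) = 0.0001282 S between n1,n4
  Y(R6) = 0.0003311 S between n0,n1
  Y(R7) = 0.003448 S between n1,n3
  Y(R8) = 0.0001727 S between n4,n3
  Y(R9) = 0.02028 S between n4,n0
  Y(R10) = 0.0007874 S between n0,n4
  Y(R11) = 0.06757 S between n4,n1
  Y(R12) = 0.0007874 S between n1,n2
  Y(R13) = 0.01942 S between n4,n1
  Y(R14) = 0.0003086 S between n2,n0
  Y(R15) = 0.1008 S between n4,n2
  Y(R16) = 0.001938 S between n0,n4
  Y(R17) = 0.06623 S between n0,n2
  Y(R18) = 0.2193 S between n2,n0
  Y(R19) = 0.3922 S between n0,n3
  Y(R20) = 0.001057 S between n1,n3
  Itest: injects 0.0105 A into n1 (from n0)
Assemble and solve the 4×4 MNA system:
  V(n1)=0.04500  V(n2)=0.03319  V(n3)=0.0005259  V(n4)=0.03442

R_eq = 4.286 Ω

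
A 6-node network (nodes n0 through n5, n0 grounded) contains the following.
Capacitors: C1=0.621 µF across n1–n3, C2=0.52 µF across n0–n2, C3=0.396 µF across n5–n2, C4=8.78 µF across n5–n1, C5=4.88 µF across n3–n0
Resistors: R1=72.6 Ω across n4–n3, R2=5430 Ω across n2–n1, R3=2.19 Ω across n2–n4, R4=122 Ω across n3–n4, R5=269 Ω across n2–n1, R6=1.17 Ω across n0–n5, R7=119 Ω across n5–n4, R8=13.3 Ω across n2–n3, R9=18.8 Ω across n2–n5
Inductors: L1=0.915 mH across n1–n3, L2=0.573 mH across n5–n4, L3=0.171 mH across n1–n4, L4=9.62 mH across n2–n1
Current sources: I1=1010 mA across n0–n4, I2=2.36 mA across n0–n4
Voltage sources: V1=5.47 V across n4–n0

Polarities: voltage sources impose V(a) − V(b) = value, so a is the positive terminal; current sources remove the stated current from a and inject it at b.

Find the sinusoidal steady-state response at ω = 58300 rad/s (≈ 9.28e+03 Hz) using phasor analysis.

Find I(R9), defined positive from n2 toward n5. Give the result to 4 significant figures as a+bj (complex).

Element admittances at ω=58300 rad/s:
  Y(C1) = 0.000+0.03620j S between n1,n3
  Y(R1) = 0.01377+0.000j S between n4,n3
  Y(R2) = 0.0001842+0.000j S between n2,n1
  Y(L1) = 0.000-0.01875j S between n1,n3
  Y(L2) = 0.000-0.02993j S between n5,n4
  Y(R3) = 0.4566+0.000j S between n2,n4
  Y(R4) = 0.008197+0.000j S between n3,n4
  Y(C2) = 0.000+0.03032j S between n0,n2
  Y(C3) = 0.000+0.02309j S between n5,n2
  Y(L3) = 0.000-0.1003j S between n1,n4
  Y(R5) = 0.003717+0.000j S between n2,n1
  Y(R6) = 0.8547+0.000j S between n0,n5
  Y(C4) = 0.000+0.5119j S between n5,n1
  I1: injects 1.01 A into n4 (from n0)
  Y(C5) = 0.000+0.2845j S between n3,n0
  I2: injects 0.00236 A into n4 (from n0)
  Y(R7) = 0.008403+0.000j S between n5,n4
  Y(L4) = 0.000-0.001783j S between n2,n1
  Y(R8) = 0.07519+0.000j S between n2,n3
  Y(R9) = 0.05319+0.000j S between n2,n5
  V1: constraint V(n4)−V(n0) = 5.47
Assemble and solve the 6×6 MNA system:
  V(n1)=-0.7333-1.026j  V(n2)=4.286-0.6154j  V(n3)=0.2672-1.438j  V(n4)=5.470+0.000j  V(n5)=0.4625-0.7710j
  i(V1)=0.1891+0.4531j

0.2034+0.008279j A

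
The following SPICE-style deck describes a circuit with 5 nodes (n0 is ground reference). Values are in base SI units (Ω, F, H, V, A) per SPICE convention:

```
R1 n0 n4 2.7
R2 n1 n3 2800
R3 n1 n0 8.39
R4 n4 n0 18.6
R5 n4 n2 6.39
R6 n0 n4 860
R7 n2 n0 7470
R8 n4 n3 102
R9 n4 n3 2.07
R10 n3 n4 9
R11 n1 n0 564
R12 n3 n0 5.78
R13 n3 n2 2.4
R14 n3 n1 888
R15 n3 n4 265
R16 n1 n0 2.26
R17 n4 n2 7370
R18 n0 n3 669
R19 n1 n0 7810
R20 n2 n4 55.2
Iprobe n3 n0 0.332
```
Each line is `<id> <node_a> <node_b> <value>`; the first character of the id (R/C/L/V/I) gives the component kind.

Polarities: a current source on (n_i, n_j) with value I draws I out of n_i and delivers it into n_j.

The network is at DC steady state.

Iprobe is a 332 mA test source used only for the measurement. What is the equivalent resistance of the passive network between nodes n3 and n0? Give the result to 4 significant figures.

Element admittances at DC:
  Y(R1) = 0.3704 S between n0,n4
  Y(R2) = 0.0003571 S between n1,n3
  Y(R3) = 0.1192 S between n1,n0
  Y(R4) = 0.05376 S between n4,n0
  Y(R5) = 0.1565 S between n4,n2
  Y(R6) = 0.001163 S between n0,n4
  Y(R7) = 0.0001339 S between n2,n0
  Y(R8) = 0.009804 S between n4,n3
  Y(R9) = 0.4831 S between n4,n3
  Y(R10) = 0.1111 S between n3,n4
  Y(R11) = 0.001773 S between n1,n0
  Y(R12) = 0.1730 S between n3,n0
  Y(R13) = 0.4167 S between n3,n2
  Y(R14) = 0.001126 S between n3,n1
  Y(R15) = 0.003774 S between n3,n4
  Y(R16) = 0.4425 S between n1,n0
  Y(R17) = 0.0001357 S between n4,n2
  Y(R18) = 0.001495 S between n0,n3
  Y(R19) = 0.0001280 S between n1,n0
  Y(R20) = 0.01812 S between n2,n4
  Iprobe: injects 0.332 A into n0 (from n3)
Assemble and solve the 4×4 MNA system:
  V(n1)=-0.001959  V(n2)=-0.6649  V(n3)=-0.7462  V(n4)=-0.4717

R_eq = 2.247 Ω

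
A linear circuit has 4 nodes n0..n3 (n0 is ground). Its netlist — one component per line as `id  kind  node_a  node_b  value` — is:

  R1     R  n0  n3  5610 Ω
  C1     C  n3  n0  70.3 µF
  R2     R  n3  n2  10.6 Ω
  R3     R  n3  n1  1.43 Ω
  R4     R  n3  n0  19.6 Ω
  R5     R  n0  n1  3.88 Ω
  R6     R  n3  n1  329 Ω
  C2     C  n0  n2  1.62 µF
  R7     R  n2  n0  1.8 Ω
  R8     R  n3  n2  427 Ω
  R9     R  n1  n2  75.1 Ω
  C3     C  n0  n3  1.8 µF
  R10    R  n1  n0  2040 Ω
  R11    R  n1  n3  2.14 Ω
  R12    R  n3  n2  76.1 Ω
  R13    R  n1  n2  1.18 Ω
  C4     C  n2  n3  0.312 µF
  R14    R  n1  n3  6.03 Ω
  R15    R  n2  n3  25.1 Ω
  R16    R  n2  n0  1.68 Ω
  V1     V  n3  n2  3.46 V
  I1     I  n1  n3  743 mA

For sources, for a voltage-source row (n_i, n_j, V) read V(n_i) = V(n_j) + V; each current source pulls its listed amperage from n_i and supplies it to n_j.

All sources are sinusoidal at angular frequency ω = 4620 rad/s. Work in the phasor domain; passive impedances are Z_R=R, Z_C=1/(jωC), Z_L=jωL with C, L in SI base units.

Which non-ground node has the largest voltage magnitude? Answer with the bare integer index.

Element admittances at ω=4620 rad/s:
  Y(R1) = 0.0001783+0.000j S between n0,n3
  Y(C1) = 0.000+0.3248j S between n3,n0
  Y(R2) = 0.09434+0.000j S between n3,n2
  Y(R3) = 0.6993+0.000j S between n3,n1
  Y(R4) = 0.05102+0.000j S between n3,n0
  Y(R5) = 0.2577+0.000j S between n0,n1
  Y(R6) = 0.003040+0.000j S between n3,n1
  Y(C2) = 0.000+0.007484j S between n0,n2
  Y(R7) = 0.5556+0.000j S between n2,n0
  Y(R8) = 0.002342+0.000j S between n3,n2
  Y(R9) = 0.01332+0.000j S between n1,n2
  Y(C3) = 0.000+0.008316j S between n0,n3
  Y(R10) = 0.0004902+0.000j S between n1,n0
  Y(R11) = 0.4673+0.000j S between n1,n3
  Y(R12) = 0.01314+0.000j S between n3,n2
  Y(R13) = 0.8475+0.000j S between n1,n2
  Y(C4) = 0.000+0.001441j S between n2,n3
  Y(R14) = 0.1658+0.000j S between n1,n3
  Y(R15) = 0.03984+0.000j S between n2,n3
  Y(R16) = 0.5952+0.000j S between n2,n0
  V1: constraint V(n3)−V(n2) = 3.46
  I1: injects 0.743 A into n3 (from n1)
Assemble and solve the 4×4 MNA system:
  V(n1)=1.072-0.5990j  V(n2)=-0.5674-0.6694j  V(n3)=2.893-0.6694j
  i(V1)=-2.577-0.8402j

3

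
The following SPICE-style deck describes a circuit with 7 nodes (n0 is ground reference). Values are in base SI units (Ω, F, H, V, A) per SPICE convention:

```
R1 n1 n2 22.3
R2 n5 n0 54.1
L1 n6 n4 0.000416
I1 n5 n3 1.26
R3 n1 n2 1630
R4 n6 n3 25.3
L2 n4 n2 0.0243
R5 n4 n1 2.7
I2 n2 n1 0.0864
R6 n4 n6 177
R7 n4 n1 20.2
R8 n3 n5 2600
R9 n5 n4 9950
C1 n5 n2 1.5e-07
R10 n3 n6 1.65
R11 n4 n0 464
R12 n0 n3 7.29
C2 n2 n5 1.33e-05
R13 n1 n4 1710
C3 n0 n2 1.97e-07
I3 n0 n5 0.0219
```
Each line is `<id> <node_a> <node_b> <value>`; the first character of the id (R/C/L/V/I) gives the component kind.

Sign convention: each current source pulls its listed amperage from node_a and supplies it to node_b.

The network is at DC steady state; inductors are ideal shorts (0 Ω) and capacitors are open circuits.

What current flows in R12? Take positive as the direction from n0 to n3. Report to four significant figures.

-1.205 A

Apply KCL at each of the 6 non-ground nodes and solve the resulting linear system.
Node n1: branches {R1, R3, R5, I2, R7, R13} → V_1 = 8.932
Node n2: branches {R1, R3, L2, I2, C1, C2, C3} → V_2 = 8.746
Node n3: branches {I1, R4, R8, R10, R12} → V_3 = 8.787
Node n4: branches {L1, L2, R5, R6, R7, R9, R11, R13} → V_4 = 8.746
Node n5: branches {R2, I1, R8, R9, C1, C2, I3} → V_5 = -65.04
Node n6: branches {L1, R4, R6, R10} → V_6 = 8.746
Source currents: i(L1)=0.02627, i(L2)=0.07797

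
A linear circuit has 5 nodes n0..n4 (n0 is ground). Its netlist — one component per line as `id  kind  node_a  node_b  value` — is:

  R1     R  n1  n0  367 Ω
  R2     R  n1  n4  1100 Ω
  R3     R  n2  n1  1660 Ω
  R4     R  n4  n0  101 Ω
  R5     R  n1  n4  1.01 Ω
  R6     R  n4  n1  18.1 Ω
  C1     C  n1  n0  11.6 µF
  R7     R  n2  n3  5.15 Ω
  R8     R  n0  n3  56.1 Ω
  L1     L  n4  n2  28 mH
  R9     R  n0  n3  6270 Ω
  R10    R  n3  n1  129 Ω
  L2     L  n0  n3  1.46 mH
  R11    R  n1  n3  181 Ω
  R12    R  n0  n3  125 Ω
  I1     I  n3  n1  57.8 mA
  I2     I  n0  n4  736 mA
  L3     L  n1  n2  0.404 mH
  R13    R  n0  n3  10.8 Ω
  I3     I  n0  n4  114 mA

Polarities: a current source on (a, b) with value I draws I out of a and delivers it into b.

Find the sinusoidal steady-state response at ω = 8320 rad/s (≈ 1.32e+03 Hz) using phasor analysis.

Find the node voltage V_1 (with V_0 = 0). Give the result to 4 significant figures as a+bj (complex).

Element admittances at ω=8320 rad/s:
  Y(R1) = 0.002725+0.000j S between n1,n0
  Y(R2) = 0.0009091+0.000j S between n1,n4
  Y(R3) = 0.0006024+0.000j S between n2,n1
  Y(R4) = 0.009901+0.000j S between n4,n0
  Y(R5) = 0.9901+0.000j S between n1,n4
  Y(R6) = 0.05525+0.000j S between n4,n1
  Y(C1) = 0.000+0.09651j S between n1,n0
  Y(R7) = 0.1942+0.000j S between n2,n3
  Y(R8) = 0.01783+0.000j S between n0,n3
  Y(L1) = 0.000-0.004293j S between n4,n2
  Y(R9) = 0.0001595+0.000j S between n0,n3
  Y(R10) = 0.007752+0.000j S between n3,n1
  Y(L2) = 0.000-0.08232j S between n0,n3
  Y(R11) = 0.005525+0.000j S between n1,n3
  Y(R12) = 0.008000+0.000j S between n0,n3
  I1: injects 0.0578 A into n1 (from n3)
  I2: injects 0.736 A into n4 (from n0)
  Y(L3) = 0.000-0.2975j S between n1,n2
  Y(R13) = 0.09259+0.000j S between n0,n3
  I3: injects 0.114 A into n4 (from n0)
Assemble and solve the 4×4 MNA system:
  V(n1)=7.505-5.114j  V(n2)=5.429-5.992j  V(n3)=4.057-2.752j  V(n4)=8.236-5.054j

7.505-5.114j V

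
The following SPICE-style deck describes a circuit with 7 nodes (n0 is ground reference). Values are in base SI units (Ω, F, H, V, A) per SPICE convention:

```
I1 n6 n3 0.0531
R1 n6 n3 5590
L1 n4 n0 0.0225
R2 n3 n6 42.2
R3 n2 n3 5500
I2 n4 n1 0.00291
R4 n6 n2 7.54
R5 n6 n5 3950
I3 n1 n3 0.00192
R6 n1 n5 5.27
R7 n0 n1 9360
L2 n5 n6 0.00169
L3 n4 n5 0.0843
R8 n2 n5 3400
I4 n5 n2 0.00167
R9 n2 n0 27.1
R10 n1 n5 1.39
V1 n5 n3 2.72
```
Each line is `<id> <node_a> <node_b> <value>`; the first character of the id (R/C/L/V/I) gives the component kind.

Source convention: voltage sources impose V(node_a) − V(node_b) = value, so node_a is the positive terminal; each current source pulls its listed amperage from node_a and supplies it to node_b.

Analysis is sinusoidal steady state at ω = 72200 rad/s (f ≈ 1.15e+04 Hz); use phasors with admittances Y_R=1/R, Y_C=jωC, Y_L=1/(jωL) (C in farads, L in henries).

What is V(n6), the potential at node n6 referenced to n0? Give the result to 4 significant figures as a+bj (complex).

Element admittances at ω=72200 rad/s:
  I1: injects 0.0531 A into n3 (from n6)
  Y(R1) = 0.0001789+0.000j S between n6,n3
  Y(L1) = 0.000-0.0006156j S between n4,n0
  Y(R2) = 0.02370+0.000j S between n3,n6
  Y(R3) = 0.0001818+0.000j S between n2,n3
  I2: injects 0.00291 A into n1 (from n4)
  Y(R4) = 0.1326+0.000j S between n6,n2
  Y(R5) = 0.0002532+0.000j S between n6,n5
  I3: injects 0.00192 A into n3 (from n1)
  Y(R6) = 0.1898+0.000j S between n1,n5
  Y(R7) = 0.0001068+0.000j S between n0,n1
  Y(L2) = 0.000-0.008196j S between n5,n6
  Y(L3) = 0.000-0.0001643j S between n4,n5
  Y(R8) = 0.0002941+0.000j S between n2,n5
  I4: injects 0.00167 A into n2 (from n5)
  Y(R9) = 0.03690+0.000j S between n2,n0
  Y(R10) = 0.7194+0.000j S between n1,n5
  V1: constraint V(n5)−V(n3) = 2.72
Assemble and solve the 7×7 MNA system:
  V(n1)=4.364+1.468j  V(n2)=0.04445+0.01108j  V(n3)=1.643+1.468j  V(n4)=0.9192-3.422j  V(n5)=4.363+1.468j  V(n6)=0.03246+0.008939j
  i(V1)=-0.01627+0.03510j

0.03246+0.008939j V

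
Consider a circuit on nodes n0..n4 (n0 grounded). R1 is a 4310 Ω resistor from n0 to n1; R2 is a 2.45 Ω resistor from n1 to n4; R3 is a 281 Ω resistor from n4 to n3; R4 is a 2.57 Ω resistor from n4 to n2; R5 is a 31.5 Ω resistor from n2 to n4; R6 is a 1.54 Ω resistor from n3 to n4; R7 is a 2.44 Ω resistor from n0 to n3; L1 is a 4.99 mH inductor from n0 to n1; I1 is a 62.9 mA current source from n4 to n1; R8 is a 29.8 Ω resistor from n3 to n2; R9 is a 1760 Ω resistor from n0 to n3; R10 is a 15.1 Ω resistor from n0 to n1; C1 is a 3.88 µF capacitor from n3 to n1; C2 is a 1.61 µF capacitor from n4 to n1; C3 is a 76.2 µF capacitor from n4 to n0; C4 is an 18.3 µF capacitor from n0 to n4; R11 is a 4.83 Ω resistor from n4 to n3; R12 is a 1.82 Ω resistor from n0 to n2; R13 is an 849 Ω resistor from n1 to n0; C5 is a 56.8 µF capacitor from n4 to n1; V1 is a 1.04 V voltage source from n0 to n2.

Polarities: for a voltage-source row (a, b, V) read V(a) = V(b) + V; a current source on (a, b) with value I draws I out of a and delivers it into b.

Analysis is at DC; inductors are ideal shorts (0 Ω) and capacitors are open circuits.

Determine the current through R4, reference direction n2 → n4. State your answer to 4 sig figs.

MNA unknowns: 4 node voltages V₁..V_4 plus 2 source currents (L1, V1)
R1: Y=0.0002320 on G[0,1]
R2: Y=0.4082 on G[1,4]
R3: Y=0.003559 on G[4,3]
R4: Y=0.3891 on G[4,2]
R5: Y=0.03175 on G[2,4]
R6: Y=0.6494 on G[3,4]
R7: Y=0.4098 on G[0,3]
L1: row V0−V1=0, i_L1 at 0,1
I1: z[4]−=0.0629, z[1]+=0.0629
R8: Y=0.03356 on G[3,2]
R9: Y=0.0005682 on G[0,3]
R10: Y=0.06623 on G[0,1]
C1: Y=0.000 on G[3,1]
C2: Y=0.000 on G[4,1]
C3: Y=0.000 on G[4,0]
C4: Y=0.000 on G[0,4]
R11: Y=0.2070 on G[4,3]
R12: Y=0.5495 on G[0,2]
R13: Y=0.001178 on G[1,0]
C5: Y=0.000 on G[4,1]
V1: row V0−V2=1.04, i_V1 at 0,2
solve → V1=0.000, V2=-1.040, V3=-0.3346, V4=-0.4667
aux → i_L1=0.1276, i_V1=-0.8364

-0.2231 A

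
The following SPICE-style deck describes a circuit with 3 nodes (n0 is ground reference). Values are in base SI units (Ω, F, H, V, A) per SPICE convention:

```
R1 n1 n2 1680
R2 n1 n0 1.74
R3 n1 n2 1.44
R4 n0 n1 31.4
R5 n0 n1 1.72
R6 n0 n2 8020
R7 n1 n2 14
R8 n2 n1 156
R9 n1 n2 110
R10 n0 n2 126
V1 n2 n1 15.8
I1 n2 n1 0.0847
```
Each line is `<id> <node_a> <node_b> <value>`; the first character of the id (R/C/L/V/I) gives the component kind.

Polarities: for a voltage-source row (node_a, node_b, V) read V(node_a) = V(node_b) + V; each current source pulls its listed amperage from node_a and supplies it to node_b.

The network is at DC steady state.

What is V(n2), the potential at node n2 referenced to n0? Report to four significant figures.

15.69 V

Element admittances at DC:
  Y(R1) = 0.0005952 S between n1,n2
  Y(R2) = 0.5747 S between n1,n0
  Y(R3) = 0.6944 S between n1,n2
  Y(R4) = 0.03185 S between n0,n1
  Y(R5) = 0.5814 S between n0,n1
  Y(R6) = 0.0001247 S between n0,n2
  Y(R7) = 0.07143 S between n1,n2
  Y(R8) = 0.006410 S between n2,n1
  Y(R9) = 0.009091 S between n1,n2
  Y(R10) = 0.007937 S between n0,n2
  V1: constraint V(n2)−V(n1) = 15.8
  I1: injects 0.0847 A into n1 (from n2)
Assemble and solve the 3×3 MNA system:
  V(n1)=-0.1065  V(n2)=15.69
  i(V1)=-12.57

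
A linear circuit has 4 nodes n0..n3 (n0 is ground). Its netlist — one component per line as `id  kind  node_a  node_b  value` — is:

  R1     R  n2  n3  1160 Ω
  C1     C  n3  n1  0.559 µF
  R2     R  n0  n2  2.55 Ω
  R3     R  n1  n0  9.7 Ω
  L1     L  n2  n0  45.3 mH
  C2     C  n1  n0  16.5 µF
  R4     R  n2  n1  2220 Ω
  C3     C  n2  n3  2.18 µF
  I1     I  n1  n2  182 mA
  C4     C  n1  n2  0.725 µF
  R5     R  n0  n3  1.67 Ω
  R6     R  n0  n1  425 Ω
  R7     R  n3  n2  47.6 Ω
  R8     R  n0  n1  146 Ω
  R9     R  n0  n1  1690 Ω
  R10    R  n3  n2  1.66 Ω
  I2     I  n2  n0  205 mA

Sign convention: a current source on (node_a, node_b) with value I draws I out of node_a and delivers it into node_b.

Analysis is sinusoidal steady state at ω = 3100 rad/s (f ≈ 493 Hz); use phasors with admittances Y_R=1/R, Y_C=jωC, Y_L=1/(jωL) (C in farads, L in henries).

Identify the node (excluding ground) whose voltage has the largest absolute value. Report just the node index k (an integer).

1

Element admittances at ω=3100 rad/s:
  Y(R1) = 0.0008621+0.000j S between n2,n3
  Y(C1) = 0.000+0.001733j S between n3,n1
  Y(R2) = 0.3922+0.000j S between n0,n2
  Y(R3) = 0.1031+0.000j S between n1,n0
  Y(L1) = 0.000-0.007121j S between n2,n0
  Y(C2) = 0.000+0.05115j S between n1,n0
  Y(R4) = 0.0004505+0.000j S between n2,n1
  Y(C3) = 0.000+0.006758j S between n2,n3
  I1: injects 0.182 A into n2 (from n1)
  Y(C4) = 0.000+0.002247j S between n1,n2
  Y(R5) = 0.5988+0.000j S between n0,n3
  Y(R6) = 0.002353+0.000j S between n0,n1
  Y(R7) = 0.02101+0.000j S between n3,n2
  Y(R8) = 0.006849+0.000j S between n0,n1
  Y(R9) = 0.0005917+0.000j S between n0,n1
  Y(R10) = 0.6024+0.000j S between n3,n2
  I2: injects 0.205 A into n0 (from n2)
Assemble and solve the 3×3 MNA system:
  V(n1)=-1.299+0.6308j  V(n2)=-0.03658-0.005569j  V(n3)=-0.01957-0.004749j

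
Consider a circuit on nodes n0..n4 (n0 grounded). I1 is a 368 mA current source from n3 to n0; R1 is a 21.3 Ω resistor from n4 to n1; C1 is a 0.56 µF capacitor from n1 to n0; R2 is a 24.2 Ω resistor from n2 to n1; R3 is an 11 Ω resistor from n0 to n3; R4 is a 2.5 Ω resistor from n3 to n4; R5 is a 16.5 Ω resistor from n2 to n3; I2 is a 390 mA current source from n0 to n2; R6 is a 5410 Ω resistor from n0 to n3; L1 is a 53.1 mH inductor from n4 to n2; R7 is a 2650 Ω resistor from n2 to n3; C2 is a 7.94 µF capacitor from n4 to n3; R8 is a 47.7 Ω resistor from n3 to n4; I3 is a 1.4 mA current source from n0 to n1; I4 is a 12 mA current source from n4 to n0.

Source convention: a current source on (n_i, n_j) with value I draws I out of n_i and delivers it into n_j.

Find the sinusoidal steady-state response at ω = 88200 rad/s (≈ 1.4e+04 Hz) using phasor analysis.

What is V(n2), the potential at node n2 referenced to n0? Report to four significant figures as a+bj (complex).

3.878-0.7564j V

Apply KCL at each of the 4 non-ground nodes and solve the resulting linear system.
Node n1: branches {R1, C1, R2, I3} → V_1 = 0.9108-1.166j
Node n2: branches {R2, R5, I2, L1, R7} → V_2 = 3.878-0.7564j
Node n3: branches {I1, R3, R4, R5, R6, R7, C2, R8} → V_3 = -0.5073-0.4939j
Node n4: branches {R1, R4, L1, C2, R8, I4} → V_4 = -0.5034-0.5691j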